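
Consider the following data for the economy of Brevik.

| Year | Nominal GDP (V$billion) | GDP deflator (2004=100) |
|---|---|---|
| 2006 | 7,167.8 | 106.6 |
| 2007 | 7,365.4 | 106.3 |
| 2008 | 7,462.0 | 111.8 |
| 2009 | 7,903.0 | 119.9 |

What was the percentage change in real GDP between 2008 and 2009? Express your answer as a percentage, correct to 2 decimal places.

-1.24%

Real GDP 2008 = 7462.0/1.118 = 6674.42.
Real GDP 2009 = 7903.0/1.199 = 6591.33.
Change = 6591.33/6674.42 − 1 = -0.0124.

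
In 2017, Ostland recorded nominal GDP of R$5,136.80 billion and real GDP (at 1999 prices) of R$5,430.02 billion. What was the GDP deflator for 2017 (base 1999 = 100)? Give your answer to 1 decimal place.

GDP deflator = (Nominal / Real) × 100 = 5136.80 / 5430.02 × 100 = 94.60.

94.6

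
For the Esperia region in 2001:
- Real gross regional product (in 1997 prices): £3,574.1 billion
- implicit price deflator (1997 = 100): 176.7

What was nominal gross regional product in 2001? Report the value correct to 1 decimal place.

£6,315.4 billion

Nominal gross regional product = Real × (implicit price deflator/100) = 3574.1 × 1.767 = 6315.43.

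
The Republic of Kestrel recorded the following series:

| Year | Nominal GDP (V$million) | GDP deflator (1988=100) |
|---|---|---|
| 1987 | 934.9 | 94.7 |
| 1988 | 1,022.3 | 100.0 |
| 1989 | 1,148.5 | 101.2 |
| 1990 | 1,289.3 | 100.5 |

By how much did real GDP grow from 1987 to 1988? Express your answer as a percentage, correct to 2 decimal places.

Real GDP 1987 = 934.9/0.947 = 987.22.
Real GDP 1988 = 1022.3/1.000 = 1022.30.
Change = 1022.30/987.22 − 1 = 0.0355.

3.55%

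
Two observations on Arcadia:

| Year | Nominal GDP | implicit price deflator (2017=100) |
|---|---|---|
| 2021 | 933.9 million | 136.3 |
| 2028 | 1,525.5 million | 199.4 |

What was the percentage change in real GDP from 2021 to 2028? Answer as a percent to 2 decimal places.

Deflate each year: 2021 → 933.9/1.363 = 685.18; 2028 → 1525.5/1.994 = 765.05.
So real GDP changed by 765.05/685.18 − 1 = 0.1166, i.e. 11.66%.

11.66%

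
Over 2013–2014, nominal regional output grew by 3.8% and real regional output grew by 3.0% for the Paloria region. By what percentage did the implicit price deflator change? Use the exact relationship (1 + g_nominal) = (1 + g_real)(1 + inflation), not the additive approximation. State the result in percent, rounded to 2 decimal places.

0.78%

(1 + g_nom) = (1 + g_real)(1 + π), so π = 1.0380 / 1.0300 − 1 = 0.00777.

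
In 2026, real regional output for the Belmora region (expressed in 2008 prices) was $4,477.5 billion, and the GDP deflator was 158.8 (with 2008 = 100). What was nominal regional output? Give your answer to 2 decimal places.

$7,110.27 billion

Nominal regional output = Real × (GDP deflator/100) = 4477.5 × 1.588 = 7110.27.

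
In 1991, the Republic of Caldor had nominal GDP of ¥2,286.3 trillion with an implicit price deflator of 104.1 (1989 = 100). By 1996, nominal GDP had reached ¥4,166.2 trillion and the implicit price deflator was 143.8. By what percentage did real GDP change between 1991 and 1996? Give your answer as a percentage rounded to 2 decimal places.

31.92%

Deflate each year: 1991 → 2286.3/1.041 = 2196.25; 1996 → 4166.2/1.438 = 2897.22.
So real GDP changed by 2897.22/2196.25 − 1 = 0.3192, i.e. 31.92%.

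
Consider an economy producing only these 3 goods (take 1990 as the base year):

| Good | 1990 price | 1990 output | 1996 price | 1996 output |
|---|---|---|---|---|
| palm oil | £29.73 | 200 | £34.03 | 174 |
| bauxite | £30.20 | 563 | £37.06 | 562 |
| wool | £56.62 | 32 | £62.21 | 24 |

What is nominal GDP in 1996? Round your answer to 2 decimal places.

Nominal GDP 1996 = Σ (p_1996 × q_1996) = 34.03·174 + 37.06·562 + 62.21·24 = 28241.98.

£28241.98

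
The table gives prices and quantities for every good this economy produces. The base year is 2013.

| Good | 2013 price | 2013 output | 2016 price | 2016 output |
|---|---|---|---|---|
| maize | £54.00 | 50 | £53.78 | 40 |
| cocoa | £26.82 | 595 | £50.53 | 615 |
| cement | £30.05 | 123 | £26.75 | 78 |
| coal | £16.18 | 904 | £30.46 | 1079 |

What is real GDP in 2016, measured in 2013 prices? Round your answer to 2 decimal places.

Real GDP 2016 = Σ (p_2013 × q_2016) = 54.00·40 + 26.82·615 + 30.05·78 + 16.18·1079 = 38456.42.

£38456.42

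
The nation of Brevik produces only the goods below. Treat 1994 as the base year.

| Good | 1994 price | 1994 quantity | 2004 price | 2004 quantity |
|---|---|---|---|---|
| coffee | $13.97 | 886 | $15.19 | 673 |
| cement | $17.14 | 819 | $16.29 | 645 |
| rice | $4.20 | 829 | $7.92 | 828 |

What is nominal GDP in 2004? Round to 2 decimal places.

$27287.68

Nominal GDP 2004 = Σ (p_2004 × q_2004) = 15.19·673 + 16.29·645 + 7.92·828 = 27287.68.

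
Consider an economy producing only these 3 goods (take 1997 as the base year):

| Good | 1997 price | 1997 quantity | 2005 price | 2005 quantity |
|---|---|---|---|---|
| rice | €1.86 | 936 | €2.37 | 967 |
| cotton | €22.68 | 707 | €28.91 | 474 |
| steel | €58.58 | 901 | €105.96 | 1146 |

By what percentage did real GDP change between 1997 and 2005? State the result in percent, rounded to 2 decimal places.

Real GDP 1997 = Nominal GDP 1997 = 1.86·936 + 22.68·707 + 58.58·901 = 70556.30.
Real GDP 2005 (at 1997 prices) = 1.86·967 + 22.68·474 + 58.58·1146 = 79681.62.
Real growth = 79681.62/70556.30 − 1 = 0.1293.

12.93%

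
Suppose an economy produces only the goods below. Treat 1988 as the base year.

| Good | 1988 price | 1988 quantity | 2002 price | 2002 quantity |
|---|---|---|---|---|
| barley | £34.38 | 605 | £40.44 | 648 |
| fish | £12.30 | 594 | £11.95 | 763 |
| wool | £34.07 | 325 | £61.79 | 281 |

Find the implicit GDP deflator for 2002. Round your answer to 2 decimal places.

Nominal GDP 2002 = 40.44·648 + 11.95·763 + 61.79·281 = 52685.96.
Real GDP 2002 (at 1988 prices) = 34.38·648 + 12.30·763 + 34.07·281 = 41236.81.
Deflator = Nominal/Real × 100 = 52685.96/41236.81 × 100 = 127.764.

127.76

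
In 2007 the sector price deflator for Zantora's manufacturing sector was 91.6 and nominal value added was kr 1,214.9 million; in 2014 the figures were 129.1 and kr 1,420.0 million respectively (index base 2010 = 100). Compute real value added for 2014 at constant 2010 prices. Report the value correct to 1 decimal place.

Real value added = Nominal / (sector price deflator/100) = 1420.0 / 1.291 = 1099.92.

kr 1,099.9 million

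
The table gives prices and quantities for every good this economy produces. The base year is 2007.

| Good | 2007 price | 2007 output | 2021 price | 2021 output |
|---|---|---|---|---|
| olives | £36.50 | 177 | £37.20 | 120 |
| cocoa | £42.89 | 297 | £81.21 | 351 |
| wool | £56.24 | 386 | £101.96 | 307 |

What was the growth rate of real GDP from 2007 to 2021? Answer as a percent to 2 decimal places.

Real GDP 2007 = Nominal GDP 2007 = 36.50·177 + 42.89·297 + 56.24·386 = 40907.47.
Real GDP 2021 (at 2007 prices) = 36.50·120 + 42.89·351 + 56.24·307 = 36700.07.
Real growth = 36700.07/40907.47 − 1 = -0.1029.

-10.29%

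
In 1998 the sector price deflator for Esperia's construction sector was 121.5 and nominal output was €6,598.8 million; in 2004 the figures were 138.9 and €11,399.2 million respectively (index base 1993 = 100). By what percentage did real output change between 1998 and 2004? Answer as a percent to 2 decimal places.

51.11%

Deflate each year: 1998 → 6598.8/1.215 = 5431.11; 2004 → 11399.2/1.389 = 8206.77.
So real output changed by 8206.77/5431.11 − 1 = 0.5111, i.e. 51.11%.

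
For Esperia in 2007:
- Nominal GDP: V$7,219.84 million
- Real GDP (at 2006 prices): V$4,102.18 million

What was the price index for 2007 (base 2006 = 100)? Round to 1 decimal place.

176.0

price index = (Nominal / Real) × 100 = 7219.84 / 4102.18 × 100 = 176.00.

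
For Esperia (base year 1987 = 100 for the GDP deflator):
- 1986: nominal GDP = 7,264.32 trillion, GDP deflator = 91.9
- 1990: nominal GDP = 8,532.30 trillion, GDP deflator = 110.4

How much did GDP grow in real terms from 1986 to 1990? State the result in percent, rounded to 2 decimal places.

-2.23%

Real GDP 1986 = 7264.32 / 0.919 = 7904.59.
Real GDP 1990 = 8532.30 / 1.104 = 7728.53.
Real growth = 7728.53 / 7904.59 − 1 = -0.0223.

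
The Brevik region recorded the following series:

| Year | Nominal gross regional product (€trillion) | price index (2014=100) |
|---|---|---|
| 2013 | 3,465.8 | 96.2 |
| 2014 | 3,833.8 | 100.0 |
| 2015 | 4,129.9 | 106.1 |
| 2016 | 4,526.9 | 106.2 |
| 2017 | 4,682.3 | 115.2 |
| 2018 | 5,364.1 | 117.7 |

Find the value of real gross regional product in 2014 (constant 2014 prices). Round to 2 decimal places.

€3,833.80 trillion

Real gross regional product 2014 = 3833.8 / 1.000 = 3833.80.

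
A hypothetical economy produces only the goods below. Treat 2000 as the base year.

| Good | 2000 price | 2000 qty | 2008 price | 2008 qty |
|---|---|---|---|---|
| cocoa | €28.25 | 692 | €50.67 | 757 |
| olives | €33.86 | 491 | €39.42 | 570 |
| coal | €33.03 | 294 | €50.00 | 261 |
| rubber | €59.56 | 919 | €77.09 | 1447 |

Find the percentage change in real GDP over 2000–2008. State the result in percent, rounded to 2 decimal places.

34.65%

Real GDP 2000 = Nominal GDP 2000 = 28.25·692 + 33.86·491 + 33.03·294 + 59.56·919 = 100620.72.
Real GDP 2008 (at 2000 prices) = 28.25·757 + 33.86·570 + 33.03·261 + 59.56·1447 = 135489.60.
Real growth = 135489.60/100620.72 − 1 = 0.3465.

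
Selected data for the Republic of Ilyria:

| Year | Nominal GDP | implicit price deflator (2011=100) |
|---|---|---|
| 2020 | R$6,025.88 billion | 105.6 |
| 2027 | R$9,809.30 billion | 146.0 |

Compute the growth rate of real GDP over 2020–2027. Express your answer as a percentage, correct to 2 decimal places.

17.74%

Deflate each year: 2020 → 6025.88/1.056 = 5706.33; 2027 → 9809.30/1.460 = 6718.70.
So real GDP changed by 6718.70/5706.33 − 1 = 0.1774, i.e. 17.74%.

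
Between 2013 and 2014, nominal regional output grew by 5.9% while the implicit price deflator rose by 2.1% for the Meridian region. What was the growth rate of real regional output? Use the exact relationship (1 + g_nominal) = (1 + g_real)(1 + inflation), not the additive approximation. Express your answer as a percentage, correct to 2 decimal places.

(1 + g_nom) = (1 + g_real)(1 + π), so g_real = 1.0590 / 1.0210 − 1 = 0.03722.

3.72%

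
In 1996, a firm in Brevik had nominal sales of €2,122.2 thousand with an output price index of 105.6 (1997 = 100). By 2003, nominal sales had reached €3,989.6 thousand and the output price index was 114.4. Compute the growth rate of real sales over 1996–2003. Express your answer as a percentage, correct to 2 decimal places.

Deflate each year: 1996 → 2122.2/1.056 = 2009.66; 2003 → 3989.6/1.144 = 3487.41.
So real sales changed by 3487.41/2009.66 − 1 = 0.7353, i.e. 73.53%.

73.53%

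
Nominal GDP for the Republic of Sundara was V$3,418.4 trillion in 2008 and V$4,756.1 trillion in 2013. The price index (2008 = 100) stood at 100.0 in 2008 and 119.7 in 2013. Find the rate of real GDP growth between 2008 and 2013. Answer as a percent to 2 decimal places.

Deflate each year: 2008 → 3418.4/1.000 = 3418.40; 2013 → 4756.1/1.197 = 3973.35.
So real GDP changed by 3973.35/3418.40 − 1 = 0.1623, i.e. 16.23%.

16.23%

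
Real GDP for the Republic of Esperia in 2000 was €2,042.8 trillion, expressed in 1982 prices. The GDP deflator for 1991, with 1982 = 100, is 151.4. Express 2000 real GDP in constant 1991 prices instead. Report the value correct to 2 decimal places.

Real GDP in 1991 prices = Real GDP in 1982 prices × (P_1991/P_1982) = 2042.8 × 1.514 = 3092.80.

€3,092.80 trillion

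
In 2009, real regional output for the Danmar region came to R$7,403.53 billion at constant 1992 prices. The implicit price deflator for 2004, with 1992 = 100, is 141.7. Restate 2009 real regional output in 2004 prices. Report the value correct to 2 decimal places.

Real regional output in 2004 prices = Real regional output in 1992 prices × (P_2004/P_1992) = 7403.53 × 1.417 = 10490.80.

R$10,490.80 billion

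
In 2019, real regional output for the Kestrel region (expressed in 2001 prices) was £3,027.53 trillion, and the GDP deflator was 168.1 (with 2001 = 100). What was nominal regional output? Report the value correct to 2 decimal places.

£5,089.28 trillion

Nominal regional output = Real × (GDP deflator/100) = 3027.53 × 1.681 = 5089.28.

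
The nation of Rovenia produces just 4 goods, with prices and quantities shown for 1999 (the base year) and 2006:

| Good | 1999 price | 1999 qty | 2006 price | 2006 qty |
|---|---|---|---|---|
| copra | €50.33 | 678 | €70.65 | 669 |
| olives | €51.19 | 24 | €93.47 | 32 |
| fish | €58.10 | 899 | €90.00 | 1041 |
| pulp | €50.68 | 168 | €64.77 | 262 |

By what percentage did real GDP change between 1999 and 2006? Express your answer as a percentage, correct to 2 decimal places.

Real GDP 1999 = Nominal GDP 1999 = 50.33·678 + 51.19·24 + 58.10·899 + 50.68·168 = 96098.44.
Real GDP 2006 (at 1999 prices) = 50.33·669 + 51.19·32 + 58.10·1041 + 50.68·262 = 109069.11.
Real growth = 109069.11/96098.44 − 1 = 0.1350.

13.50%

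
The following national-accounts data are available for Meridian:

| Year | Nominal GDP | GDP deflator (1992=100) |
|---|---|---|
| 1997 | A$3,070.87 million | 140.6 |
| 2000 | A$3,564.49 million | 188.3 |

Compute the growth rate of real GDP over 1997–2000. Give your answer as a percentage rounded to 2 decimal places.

-13.33%

Deflate each year: 1997 → 3070.87/1.406 = 2184.12; 2000 → 3564.49/1.883 = 1892.98.
So real GDP changed by 1892.98/2184.12 − 1 = -0.1333, i.e. -13.33%.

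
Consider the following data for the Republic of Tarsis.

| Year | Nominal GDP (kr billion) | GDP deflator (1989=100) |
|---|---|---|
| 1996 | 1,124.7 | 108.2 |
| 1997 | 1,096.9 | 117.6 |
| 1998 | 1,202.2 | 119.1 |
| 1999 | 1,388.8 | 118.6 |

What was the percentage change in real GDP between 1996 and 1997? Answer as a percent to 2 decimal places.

Real GDP 1996 = 1124.7/1.082 = 1039.46.
Real GDP 1997 = 1096.9/1.176 = 932.74.
Change = 932.74/1039.46 − 1 = -0.1027.

-10.27%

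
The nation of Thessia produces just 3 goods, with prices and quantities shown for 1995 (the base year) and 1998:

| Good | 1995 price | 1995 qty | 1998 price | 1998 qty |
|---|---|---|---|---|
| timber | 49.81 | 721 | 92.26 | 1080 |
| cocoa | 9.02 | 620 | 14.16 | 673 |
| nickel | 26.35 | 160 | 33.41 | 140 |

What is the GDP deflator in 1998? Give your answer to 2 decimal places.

179.13

Nominal GDP 1998 = 92.26·1080 + 14.16·673 + 33.41·140 = 113847.88.
Real GDP 1998 (at 1995 prices) = 49.81·1080 + 9.02·673 + 26.35·140 = 63554.26.
Deflator = Nominal/Real × 100 = 113847.88/63554.26 × 100 = 179.135.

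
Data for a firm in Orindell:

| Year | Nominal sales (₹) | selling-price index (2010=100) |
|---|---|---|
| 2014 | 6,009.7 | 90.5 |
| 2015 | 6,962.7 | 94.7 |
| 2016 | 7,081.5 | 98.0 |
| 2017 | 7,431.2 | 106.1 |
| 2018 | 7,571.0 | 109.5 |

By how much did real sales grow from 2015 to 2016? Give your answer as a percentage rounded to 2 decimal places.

-1.72%

Real sales 2015 = 6962.7/0.947 = 7352.38.
Real sales 2016 = 7081.5/0.980 = 7226.02.
Change = 7226.02/7352.38 − 1 = -0.0172.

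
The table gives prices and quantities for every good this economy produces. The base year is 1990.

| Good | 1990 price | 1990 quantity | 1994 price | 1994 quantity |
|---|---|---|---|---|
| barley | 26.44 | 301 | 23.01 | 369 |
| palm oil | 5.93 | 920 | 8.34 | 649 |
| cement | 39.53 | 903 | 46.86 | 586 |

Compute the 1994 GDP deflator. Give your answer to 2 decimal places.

112.49

Nominal GDP 1994 = 23.01·369 + 8.34·649 + 46.86·586 = 41363.31.
Real GDP 1994 (at 1990 prices) = 26.44·369 + 5.93·649 + 39.53·586 = 36769.51.
Deflator = Nominal/Real × 100 = 41363.31/36769.51 × 100 = 112.494.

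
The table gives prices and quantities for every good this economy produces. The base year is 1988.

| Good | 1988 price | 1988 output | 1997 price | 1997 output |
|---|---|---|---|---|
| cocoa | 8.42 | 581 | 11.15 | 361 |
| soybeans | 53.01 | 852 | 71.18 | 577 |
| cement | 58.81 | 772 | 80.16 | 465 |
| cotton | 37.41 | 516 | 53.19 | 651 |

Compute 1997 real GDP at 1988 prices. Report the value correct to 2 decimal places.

Real GDP 1997 = Σ (p_1988 × q_1997) = 8.42·361 + 53.01·577 + 58.81·465 + 37.41·651 = 85326.95.

85326.95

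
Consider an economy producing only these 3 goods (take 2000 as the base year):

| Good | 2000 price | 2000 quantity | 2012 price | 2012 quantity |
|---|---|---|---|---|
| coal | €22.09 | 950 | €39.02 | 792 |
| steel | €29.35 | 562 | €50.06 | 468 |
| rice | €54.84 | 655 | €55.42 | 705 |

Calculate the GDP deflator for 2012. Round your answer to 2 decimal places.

133.64

Nominal GDP 2012 = 39.02·792 + 50.06·468 + 55.42·705 = 93403.02.
Real GDP 2012 (at 2000 prices) = 22.09·792 + 29.35·468 + 54.84·705 = 69893.28.
Deflator = Nominal/Real × 100 = 93403.02/69893.28 × 100 = 133.637.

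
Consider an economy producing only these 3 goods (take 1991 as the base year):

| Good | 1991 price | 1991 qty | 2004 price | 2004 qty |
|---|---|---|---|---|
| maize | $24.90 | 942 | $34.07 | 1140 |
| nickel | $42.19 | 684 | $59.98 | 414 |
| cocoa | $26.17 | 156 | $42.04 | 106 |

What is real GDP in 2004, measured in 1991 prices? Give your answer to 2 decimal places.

$48626.68

Real GDP 2004 = Σ (p_1991 × q_2004) = 24.90·1140 + 42.19·414 + 26.17·106 = 48626.68.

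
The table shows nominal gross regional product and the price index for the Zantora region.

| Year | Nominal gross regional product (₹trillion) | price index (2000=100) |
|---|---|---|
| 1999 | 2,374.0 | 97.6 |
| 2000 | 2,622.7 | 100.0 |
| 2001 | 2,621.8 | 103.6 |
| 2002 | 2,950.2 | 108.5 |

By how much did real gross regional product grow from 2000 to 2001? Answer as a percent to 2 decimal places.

-3.51%

Real gross regional product 2000 = 2622.7/1.000 = 2622.70.
Real gross regional product 2001 = 2621.8/1.036 = 2530.69.
Change = 2530.69/2622.70 − 1 = -0.0351.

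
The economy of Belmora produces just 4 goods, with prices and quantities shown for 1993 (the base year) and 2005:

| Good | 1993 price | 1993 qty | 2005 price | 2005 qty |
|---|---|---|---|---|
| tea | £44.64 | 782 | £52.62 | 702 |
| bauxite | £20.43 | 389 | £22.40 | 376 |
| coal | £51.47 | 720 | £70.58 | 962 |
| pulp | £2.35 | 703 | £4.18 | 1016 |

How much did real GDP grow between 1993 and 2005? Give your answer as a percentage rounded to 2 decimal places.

11.47%

Real GDP 1993 = Nominal GDP 1993 = 44.64·782 + 20.43·389 + 51.47·720 + 2.35·703 = 81566.20.
Real GDP 2005 (at 1993 prices) = 44.64·702 + 20.43·376 + 51.47·962 + 2.35·1016 = 90920.70.
Real growth = 90920.70/81566.20 − 1 = 0.1147.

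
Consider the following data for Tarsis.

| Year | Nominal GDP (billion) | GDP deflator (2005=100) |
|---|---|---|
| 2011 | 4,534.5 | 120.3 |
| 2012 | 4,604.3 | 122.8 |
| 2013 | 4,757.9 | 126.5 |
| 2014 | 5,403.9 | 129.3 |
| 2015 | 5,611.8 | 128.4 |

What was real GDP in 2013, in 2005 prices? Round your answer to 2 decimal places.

Real GDP 2013 = 4757.9 / 1.265 = 3761.19.

3,761.19 billion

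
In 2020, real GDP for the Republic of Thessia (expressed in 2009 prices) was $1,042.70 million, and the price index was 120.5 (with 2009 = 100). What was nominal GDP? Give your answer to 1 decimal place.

Nominal GDP = Real × (price index/100) = 1042.70 × 1.205 = 1256.45.

$1,256.5 million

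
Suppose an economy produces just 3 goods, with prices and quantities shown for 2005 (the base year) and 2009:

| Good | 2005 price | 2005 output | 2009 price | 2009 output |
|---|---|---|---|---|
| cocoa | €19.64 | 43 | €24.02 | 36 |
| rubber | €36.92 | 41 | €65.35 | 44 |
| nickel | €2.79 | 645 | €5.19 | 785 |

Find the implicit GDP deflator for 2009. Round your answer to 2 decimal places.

172.82

Nominal GDP 2009 = 24.02·36 + 65.35·44 + 5.19·785 = 7814.27.
Real GDP 2009 (at 2005 prices) = 19.64·36 + 36.92·44 + 2.79·785 = 4521.67.
Deflator = Nominal/Real × 100 = 7814.27/4521.67 × 100 = 172.818.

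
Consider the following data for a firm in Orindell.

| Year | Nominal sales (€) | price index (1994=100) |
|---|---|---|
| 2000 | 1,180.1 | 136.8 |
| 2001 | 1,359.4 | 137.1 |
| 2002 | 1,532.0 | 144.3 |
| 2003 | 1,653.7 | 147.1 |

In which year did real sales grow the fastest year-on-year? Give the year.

2001

2001: real = 1359.4/1.371 = 991.54; growth vs 2000 (862.65) = 14.94%.
2002: real = 1532.0/1.443 = 1061.68; growth vs 2001 (991.54) = 7.07%.
2003: real = 1653.7/1.471 = 1124.20; growth vs 2002 (1061.68) = 5.89%.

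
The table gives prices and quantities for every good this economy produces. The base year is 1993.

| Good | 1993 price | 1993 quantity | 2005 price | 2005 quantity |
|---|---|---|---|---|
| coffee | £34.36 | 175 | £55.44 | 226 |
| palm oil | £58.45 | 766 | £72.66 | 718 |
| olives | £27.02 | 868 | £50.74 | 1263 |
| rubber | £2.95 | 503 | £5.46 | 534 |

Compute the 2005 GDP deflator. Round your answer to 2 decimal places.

Nominal GDP 2005 = 55.44·226 + 72.66·718 + 50.74·1263 + 5.46·534 = 131699.58.
Real GDP 2005 (at 1993 prices) = 34.36·226 + 58.45·718 + 27.02·1263 + 2.95·534 = 85434.02.
Deflator = Nominal/Real × 100 = 131699.58/85434.02 × 100 = 154.154.

154.15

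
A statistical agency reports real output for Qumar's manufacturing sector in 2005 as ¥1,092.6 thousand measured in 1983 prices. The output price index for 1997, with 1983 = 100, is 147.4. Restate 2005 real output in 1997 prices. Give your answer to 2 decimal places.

Real output in 1997 prices = Real output in 1983 prices × (P_1997/P_1983) = 1092.6 × 1.474 = 1610.49.

¥1,610.49 thousand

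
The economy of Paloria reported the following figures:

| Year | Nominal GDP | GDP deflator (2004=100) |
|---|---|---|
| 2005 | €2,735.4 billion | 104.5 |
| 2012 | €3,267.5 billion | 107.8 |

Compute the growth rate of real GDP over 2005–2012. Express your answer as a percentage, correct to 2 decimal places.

Deflate each year: 2005 → 2735.4/1.045 = 2617.61; 2012 → 3267.5/1.078 = 3031.08.
So real GDP changed by 3031.08/2617.61 − 1 = 0.1580, i.e. 15.80%.

15.80%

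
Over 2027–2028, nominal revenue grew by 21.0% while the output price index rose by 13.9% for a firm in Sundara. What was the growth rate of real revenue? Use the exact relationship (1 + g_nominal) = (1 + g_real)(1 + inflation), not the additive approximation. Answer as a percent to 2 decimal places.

6.23%

(1 + g_nom) = (1 + g_real)(1 + π), so g_real = 1.2100 / 1.1390 − 1 = 0.06234.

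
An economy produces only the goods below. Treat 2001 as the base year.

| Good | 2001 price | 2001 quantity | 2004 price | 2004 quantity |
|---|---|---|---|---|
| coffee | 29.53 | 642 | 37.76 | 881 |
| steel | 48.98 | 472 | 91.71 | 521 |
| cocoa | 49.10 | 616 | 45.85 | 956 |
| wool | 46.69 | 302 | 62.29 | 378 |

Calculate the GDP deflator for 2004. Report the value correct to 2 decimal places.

Nominal GDP 2004 = 37.76·881 + 91.71·521 + 45.85·956 + 62.29·378 = 148425.69.
Real GDP 2004 (at 2001 prices) = 29.53·881 + 48.98·521 + 49.10·956 + 46.69·378 = 116122.93.
Deflator = Nominal/Real × 100 = 148425.69/116122.93 × 100 = 127.818.

127.82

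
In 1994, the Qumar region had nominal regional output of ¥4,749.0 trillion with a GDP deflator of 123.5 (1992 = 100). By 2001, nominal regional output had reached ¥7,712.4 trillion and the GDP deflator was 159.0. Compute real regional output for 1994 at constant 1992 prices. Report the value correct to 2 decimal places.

¥3,845.34 trillion

Real regional output = Nominal / (GDP deflator/100) = 4749.0 / 1.235 = 3845.34.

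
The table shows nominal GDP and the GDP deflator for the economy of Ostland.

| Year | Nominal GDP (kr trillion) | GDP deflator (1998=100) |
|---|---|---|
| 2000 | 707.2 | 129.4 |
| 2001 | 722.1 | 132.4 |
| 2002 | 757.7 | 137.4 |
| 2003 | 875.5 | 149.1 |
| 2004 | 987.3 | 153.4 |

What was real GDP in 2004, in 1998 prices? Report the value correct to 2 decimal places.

kr 643.61 trillion

Real GDP 2004 = 987.3 / 1.534 = 643.61.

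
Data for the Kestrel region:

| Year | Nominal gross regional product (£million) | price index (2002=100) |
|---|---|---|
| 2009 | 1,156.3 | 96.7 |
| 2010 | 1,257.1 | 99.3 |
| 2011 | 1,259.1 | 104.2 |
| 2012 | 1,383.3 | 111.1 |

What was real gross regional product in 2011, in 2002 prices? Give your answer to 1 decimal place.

£1,208.3 million

Real gross regional product 2011 = 1259.1 / 1.042 = 1208.35.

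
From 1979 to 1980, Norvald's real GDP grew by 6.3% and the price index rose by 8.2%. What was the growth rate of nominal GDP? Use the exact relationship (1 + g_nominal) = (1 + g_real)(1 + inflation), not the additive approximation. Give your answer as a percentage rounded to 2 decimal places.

(1 + g_nom) = (1 + g_real)(1 + π) = 1.0630 × 1.0820 = 1.15017.

15.02%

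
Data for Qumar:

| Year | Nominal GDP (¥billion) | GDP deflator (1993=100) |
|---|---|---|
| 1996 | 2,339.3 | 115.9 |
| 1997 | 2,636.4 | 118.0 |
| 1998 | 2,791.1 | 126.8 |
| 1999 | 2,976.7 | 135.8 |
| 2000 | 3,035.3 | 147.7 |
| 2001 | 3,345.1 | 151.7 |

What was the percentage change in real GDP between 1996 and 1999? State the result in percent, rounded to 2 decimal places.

Real GDP 1996 = 2339.3/1.159 = 2018.38.
Real GDP 1999 = 2976.7/1.358 = 2191.97.
Change = 2191.97/2018.38 − 1 = 0.0860.

8.60%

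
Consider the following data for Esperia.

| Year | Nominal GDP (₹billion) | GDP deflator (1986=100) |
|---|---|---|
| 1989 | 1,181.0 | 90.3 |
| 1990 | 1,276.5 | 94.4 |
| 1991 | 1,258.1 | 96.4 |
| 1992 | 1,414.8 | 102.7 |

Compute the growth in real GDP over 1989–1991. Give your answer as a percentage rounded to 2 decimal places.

Real GDP 1989 = 1181.0/0.903 = 1307.86.
Real GDP 1991 = 1258.1/0.964 = 1305.08.
Change = 1305.08/1307.86 − 1 = -0.0021.

-0.21%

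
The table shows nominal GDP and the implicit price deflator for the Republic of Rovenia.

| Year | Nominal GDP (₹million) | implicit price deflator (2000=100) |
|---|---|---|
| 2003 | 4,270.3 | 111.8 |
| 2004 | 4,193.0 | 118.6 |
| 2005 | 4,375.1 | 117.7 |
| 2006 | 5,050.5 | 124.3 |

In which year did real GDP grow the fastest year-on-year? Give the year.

2006

2004: real = 4193.0/1.186 = 3535.41; growth vs 2003 (3819.59) = -7.44%.
2005: real = 4375.1/1.177 = 3717.16; growth vs 2004 (3535.41) = 5.14%.
2006: real = 5050.5/1.243 = 4063.15; growth vs 2005 (3717.16) = 9.31%.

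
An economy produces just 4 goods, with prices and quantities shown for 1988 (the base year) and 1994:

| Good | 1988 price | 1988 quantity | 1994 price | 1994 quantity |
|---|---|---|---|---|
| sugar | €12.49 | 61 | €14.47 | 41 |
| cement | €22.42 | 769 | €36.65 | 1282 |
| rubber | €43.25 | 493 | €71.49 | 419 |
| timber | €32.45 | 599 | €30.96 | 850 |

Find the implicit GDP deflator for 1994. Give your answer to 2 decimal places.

138.54

Nominal GDP 1994 = 14.47·41 + 36.65·1282 + 71.49·419 + 30.96·850 = 103848.88.
Real GDP 1994 (at 1988 prices) = 12.49·41 + 22.42·1282 + 43.25·419 + 32.45·850 = 74958.78.
Deflator = Nominal/Real × 100 = 103848.88/74958.78 × 100 = 138.541.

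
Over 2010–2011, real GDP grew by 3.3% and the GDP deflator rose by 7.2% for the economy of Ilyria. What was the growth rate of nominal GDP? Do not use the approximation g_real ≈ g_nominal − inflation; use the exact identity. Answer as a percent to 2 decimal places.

(1 + g_nom) = (1 + g_real)(1 + π) = 1.0330 × 1.0720 = 1.10738.

10.74%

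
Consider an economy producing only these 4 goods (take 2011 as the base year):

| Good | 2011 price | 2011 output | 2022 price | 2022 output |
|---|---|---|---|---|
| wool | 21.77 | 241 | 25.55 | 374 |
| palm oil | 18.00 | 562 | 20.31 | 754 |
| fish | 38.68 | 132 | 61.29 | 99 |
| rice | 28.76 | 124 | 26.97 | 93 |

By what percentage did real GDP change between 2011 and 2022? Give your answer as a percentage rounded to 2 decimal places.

Real GDP 2011 = Nominal GDP 2011 = 21.77·241 + 18.00·562 + 38.68·132 + 28.76·124 = 24034.57.
Real GDP 2022 (at 2011 prices) = 21.77·374 + 18.00·754 + 38.68·99 + 28.76·93 = 28217.98.
Real growth = 28217.98/24034.57 − 1 = 0.1741.

17.41%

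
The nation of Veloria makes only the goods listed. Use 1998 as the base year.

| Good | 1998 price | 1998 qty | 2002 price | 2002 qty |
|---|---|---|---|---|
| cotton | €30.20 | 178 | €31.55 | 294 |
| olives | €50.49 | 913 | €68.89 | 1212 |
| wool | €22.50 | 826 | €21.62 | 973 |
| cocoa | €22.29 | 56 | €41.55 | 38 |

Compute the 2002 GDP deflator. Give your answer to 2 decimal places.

124.32

Nominal GDP 2002 = 31.55·294 + 68.89·1212 + 21.62·973 + 41.55·38 = 115385.54.
Real GDP 2002 (at 1998 prices) = 30.20·294 + 50.49·1212 + 22.50·973 + 22.29·38 = 92812.20.
Deflator = Nominal/Real × 100 = 115385.54/92812.20 × 100 = 124.322.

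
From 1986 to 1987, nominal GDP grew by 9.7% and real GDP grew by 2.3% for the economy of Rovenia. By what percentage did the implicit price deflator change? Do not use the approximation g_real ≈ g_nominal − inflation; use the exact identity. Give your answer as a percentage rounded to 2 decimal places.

7.23%

(1 + g_nom) = (1 + g_real)(1 + π), so π = 1.0970 / 1.0230 − 1 = 0.07234.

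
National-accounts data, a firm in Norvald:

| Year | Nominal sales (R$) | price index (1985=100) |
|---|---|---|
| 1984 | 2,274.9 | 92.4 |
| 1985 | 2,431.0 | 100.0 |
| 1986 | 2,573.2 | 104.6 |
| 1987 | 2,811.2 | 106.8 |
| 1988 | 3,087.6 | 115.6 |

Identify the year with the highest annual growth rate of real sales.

1985: real = 2431.0/1.000 = 2431.00; growth vs 1984 (2462.01) = -1.26%.
1986: real = 2573.2/1.046 = 2460.04; growth vs 1985 (2431.00) = 1.19%.
1987: real = 2811.2/1.068 = 2632.21; growth vs 1986 (2460.04) = 7.00%.
1988: real = 3087.6/1.156 = 2670.93; growth vs 1987 (2632.21) = 1.47%.

1987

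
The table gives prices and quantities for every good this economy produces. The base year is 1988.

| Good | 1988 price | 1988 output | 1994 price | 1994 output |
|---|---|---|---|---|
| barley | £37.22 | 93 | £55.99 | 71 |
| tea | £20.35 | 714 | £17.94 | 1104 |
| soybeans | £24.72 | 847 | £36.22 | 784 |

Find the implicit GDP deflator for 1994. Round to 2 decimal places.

117.28

Nominal GDP 1994 = 55.99·71 + 17.94·1104 + 36.22·784 = 52177.53.
Real GDP 1994 (at 1988 prices) = 37.22·71 + 20.35·1104 + 24.72·784 = 44489.50.
Deflator = Nominal/Real × 100 = 52177.53/44489.50 × 100 = 117.281.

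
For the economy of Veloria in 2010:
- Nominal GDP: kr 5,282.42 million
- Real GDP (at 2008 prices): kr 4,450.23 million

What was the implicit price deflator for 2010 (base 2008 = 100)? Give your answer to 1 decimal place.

implicit price deflator = (Nominal / Real) × 100 = 5282.42 / 4450.23 × 100 = 118.70.

118.7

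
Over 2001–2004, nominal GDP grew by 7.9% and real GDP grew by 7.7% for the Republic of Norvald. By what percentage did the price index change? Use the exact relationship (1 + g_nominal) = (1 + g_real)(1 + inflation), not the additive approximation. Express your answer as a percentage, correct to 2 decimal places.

(1 + g_nom) = (1 + g_real)(1 + π), so π = 1.0790 / 1.0770 − 1 = 0.00186.

0.19%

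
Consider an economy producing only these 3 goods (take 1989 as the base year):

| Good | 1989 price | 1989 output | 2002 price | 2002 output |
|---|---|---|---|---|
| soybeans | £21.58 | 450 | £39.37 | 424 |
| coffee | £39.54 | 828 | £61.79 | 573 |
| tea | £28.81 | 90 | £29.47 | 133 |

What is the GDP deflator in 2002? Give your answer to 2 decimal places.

Nominal GDP 2002 = 39.37·424 + 61.79·573 + 29.47·133 = 56018.06.
Real GDP 2002 (at 1989 prices) = 21.58·424 + 39.54·573 + 28.81·133 = 35638.07.
Deflator = Nominal/Real × 100 = 56018.06/35638.07 × 100 = 157.186.

157.19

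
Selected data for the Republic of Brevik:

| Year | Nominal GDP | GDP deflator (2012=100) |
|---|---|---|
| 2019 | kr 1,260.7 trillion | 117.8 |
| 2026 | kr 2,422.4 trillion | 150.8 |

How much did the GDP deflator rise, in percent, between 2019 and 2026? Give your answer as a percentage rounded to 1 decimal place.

28.0%

Price-level change = 150.8 / 117.8 − 1 = 0.2801.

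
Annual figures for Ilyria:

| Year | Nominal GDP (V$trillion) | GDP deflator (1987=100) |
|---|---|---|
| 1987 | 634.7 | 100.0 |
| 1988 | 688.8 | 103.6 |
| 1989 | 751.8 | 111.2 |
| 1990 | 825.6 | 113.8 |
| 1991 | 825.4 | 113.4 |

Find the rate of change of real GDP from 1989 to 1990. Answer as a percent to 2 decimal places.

7.31%

Real GDP 1989 = 751.8/1.112 = 676.08.
Real GDP 1990 = 825.6/1.138 = 725.48.
Change = 725.48/676.08 − 1 = 0.0731.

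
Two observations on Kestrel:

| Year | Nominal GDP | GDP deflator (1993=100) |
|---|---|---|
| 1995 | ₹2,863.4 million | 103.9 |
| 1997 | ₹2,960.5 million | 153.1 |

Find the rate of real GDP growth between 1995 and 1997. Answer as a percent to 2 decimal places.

Real GDP 1995 = 2863.4 / 1.039 = 2755.92.
Real GDP 1997 = 2960.5 / 1.531 = 1933.70.
Real growth = 1933.70 / 2755.92 − 1 = -0.2983.

-29.83%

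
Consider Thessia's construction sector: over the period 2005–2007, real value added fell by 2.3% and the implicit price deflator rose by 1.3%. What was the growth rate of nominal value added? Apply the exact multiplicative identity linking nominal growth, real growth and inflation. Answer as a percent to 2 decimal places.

-1.03%

(1 + g_nom) = (1 + g_real)(1 + π) = 0.9770 × 1.0130 = 0.98970.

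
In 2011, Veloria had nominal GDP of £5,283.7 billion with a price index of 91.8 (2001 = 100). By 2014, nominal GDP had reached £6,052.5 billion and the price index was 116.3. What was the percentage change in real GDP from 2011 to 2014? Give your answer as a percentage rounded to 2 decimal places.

Deflate each year: 2011 → 5283.7/0.918 = 5755.66; 2014 → 6052.5/1.163 = 5204.21.
So real GDP changed by 5204.21/5755.66 − 1 = -0.0958, i.e. -9.58%.

-9.58%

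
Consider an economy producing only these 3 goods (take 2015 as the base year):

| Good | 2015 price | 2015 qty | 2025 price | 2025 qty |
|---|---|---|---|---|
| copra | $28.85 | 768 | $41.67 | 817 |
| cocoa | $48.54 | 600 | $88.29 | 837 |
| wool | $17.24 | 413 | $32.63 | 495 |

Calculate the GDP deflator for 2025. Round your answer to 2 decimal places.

Nominal GDP 2025 = 41.67·817 + 88.29·837 + 32.63·495 = 124094.97.
Real GDP 2025 (at 2015 prices) = 28.85·817 + 48.54·837 + 17.24·495 = 72732.23.
Deflator = Nominal/Real × 100 = 124094.97/72732.23 × 100 = 170.619.

170.62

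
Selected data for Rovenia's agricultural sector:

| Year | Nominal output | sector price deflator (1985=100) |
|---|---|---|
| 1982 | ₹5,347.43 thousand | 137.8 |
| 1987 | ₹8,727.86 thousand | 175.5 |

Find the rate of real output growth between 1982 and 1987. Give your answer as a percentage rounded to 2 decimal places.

28.15%

Real output 1982 = 5347.43 / 1.378 = 3880.57.
Real output 1987 = 8727.86 / 1.755 = 4973.14.
Real growth = 4973.14 / 3880.57 − 1 = 0.2815.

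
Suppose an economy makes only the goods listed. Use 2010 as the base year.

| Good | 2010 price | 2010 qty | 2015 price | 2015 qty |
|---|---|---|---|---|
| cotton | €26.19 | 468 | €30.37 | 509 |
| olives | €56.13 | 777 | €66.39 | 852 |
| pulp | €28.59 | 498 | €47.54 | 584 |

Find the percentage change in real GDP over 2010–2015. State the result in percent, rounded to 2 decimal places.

11.04%

Real GDP 2010 = Nominal GDP 2010 = 26.19·468 + 56.13·777 + 28.59·498 = 70107.75.
Real GDP 2015 (at 2010 prices) = 26.19·509 + 56.13·852 + 28.59·584 = 77850.03.
Real growth = 77850.03/70107.75 − 1 = 0.1104.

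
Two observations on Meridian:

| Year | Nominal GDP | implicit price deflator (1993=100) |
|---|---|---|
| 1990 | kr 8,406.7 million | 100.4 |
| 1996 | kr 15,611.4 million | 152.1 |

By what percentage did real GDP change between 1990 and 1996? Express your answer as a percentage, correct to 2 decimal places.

22.58%

Real GDP 1990 = 8406.7 / 1.004 = 8373.21.
Real GDP 1996 = 15611.4 / 1.521 = 10263.91.
Real growth = 10263.91 / 8373.21 − 1 = 0.2258.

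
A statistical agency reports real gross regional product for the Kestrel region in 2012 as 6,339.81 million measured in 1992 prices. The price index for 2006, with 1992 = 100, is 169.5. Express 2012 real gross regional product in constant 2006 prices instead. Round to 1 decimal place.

10,746.0 million

Real gross regional product in 2006 prices = Real gross regional product in 1992 prices × (P_2006/P_1992) = 6339.81 × 1.695 = 10745.98.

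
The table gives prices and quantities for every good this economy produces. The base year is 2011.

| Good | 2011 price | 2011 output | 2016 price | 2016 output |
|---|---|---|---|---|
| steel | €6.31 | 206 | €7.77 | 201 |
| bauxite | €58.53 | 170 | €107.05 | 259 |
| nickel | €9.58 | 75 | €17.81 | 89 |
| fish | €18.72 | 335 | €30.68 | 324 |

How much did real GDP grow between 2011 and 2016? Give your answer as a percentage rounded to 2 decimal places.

Real GDP 2011 = Nominal GDP 2011 = 6.31·206 + 58.53·170 + 9.58·75 + 18.72·335 = 18239.66.
Real GDP 2016 (at 2011 prices) = 6.31·201 + 58.53·259 + 9.58·89 + 18.72·324 = 23345.48.
Real growth = 23345.48/18239.66 − 1 = 0.2799.

27.99%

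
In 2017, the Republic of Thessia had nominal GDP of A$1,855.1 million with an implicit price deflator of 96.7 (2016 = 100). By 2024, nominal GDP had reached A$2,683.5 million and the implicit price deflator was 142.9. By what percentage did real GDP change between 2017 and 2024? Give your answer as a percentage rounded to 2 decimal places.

-2.11%

Deflate each year: 2017 → 1855.1/0.967 = 1918.41; 2024 → 2683.5/1.429 = 1877.89.
So real GDP changed by 1877.89/1918.41 − 1 = -0.0211, i.e. -2.11%.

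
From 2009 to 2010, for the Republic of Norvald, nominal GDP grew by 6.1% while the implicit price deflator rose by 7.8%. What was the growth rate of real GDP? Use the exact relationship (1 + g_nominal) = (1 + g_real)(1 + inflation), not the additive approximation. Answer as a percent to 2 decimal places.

-1.58%

(1 + g_nom) = (1 + g_real)(1 + π), so g_real = 1.0610 / 1.0780 − 1 = -0.01577.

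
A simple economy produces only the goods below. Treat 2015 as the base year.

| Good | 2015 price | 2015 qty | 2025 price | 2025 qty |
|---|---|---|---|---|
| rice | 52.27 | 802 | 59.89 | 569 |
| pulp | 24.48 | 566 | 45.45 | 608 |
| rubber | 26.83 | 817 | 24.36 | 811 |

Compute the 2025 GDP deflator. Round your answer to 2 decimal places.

Nominal GDP 2025 = 59.89·569 + 45.45·608 + 24.36·811 = 81466.97.
Real GDP 2025 (at 2015 prices) = 52.27·569 + 24.48·608 + 26.83·811 = 66384.60.
Deflator = Nominal/Real × 100 = 81466.97/66384.60 × 100 = 122.720.

122.72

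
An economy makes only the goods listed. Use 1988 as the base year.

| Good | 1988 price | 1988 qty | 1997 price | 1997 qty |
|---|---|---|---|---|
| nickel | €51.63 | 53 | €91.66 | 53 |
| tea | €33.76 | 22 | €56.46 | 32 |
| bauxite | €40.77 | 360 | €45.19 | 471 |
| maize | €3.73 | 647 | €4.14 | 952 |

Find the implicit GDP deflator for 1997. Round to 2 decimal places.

Nominal GDP 1997 = 91.66·53 + 56.46·32 + 45.19·471 + 4.14·952 = 31890.47.
Real GDP 1997 (at 1988 prices) = 51.63·53 + 33.76·32 + 40.77·471 + 3.73·952 = 26570.34.
Deflator = Nominal/Real × 100 = 31890.47/26570.34 × 100 = 120.023.

120.02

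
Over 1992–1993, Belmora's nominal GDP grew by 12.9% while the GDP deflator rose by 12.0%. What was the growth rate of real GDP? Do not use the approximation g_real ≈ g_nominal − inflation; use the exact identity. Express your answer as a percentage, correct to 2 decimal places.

0.80%

(1 + g_nom) = (1 + g_real)(1 + π), so g_real = 1.1290 / 1.1200 − 1 = 0.00804.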